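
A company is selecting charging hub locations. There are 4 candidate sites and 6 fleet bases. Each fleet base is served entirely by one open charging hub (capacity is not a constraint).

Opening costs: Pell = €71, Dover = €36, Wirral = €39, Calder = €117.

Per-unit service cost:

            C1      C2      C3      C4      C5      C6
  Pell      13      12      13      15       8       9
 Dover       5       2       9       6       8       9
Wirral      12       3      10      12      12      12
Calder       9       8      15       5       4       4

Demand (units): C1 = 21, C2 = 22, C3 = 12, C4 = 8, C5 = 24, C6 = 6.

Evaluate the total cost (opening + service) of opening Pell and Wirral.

Total cost: 890

Each fleet base is assigned to its cheapest site among the open ones.
{Pell, Wirral}: C1→Wirral 12·21=252, C2→Wirral 3·22=66, C3→Wirral 10·12=120, C4→Wirral 12·8=96, C5→Pell 8·24=192, C6→Pell 9·6=54. Service 780; fixed 110; total 890.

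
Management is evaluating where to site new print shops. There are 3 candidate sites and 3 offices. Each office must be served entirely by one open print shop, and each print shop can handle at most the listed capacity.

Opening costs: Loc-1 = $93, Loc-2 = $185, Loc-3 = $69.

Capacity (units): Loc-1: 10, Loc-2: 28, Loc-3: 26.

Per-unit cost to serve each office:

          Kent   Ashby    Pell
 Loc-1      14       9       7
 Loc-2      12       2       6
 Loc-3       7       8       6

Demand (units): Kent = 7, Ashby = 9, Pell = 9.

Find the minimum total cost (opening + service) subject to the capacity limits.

Open {Loc-3}: Kent→Loc-3 7·7=49, Ashby→Loc-3 8·9=72, Pell→Loc-3 6·9=54.
Loads: Loc-3 carries 25/26. Service 175; fixed 69; total 244.
Next best feasible plan costs 337.

Minimum total cost: 244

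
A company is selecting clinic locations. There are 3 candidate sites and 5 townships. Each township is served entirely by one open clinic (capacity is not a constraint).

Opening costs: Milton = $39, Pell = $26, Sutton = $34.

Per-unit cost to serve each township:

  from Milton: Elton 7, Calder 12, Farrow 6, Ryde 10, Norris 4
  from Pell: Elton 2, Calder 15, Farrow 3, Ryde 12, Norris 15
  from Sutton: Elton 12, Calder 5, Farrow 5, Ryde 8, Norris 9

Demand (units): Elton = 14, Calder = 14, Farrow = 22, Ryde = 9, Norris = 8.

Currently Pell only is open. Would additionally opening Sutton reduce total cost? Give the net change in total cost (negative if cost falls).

Yes — net change −190 (cost falls by 190).

Current service cost with {Pell}: 532.
Adding Sutton: each township re-picks its cheapest; new service cost 308, saving 224.
Extra fixed cost: 34. Net change = 34 − 224 = -190.
(Totals: 558 → 368.)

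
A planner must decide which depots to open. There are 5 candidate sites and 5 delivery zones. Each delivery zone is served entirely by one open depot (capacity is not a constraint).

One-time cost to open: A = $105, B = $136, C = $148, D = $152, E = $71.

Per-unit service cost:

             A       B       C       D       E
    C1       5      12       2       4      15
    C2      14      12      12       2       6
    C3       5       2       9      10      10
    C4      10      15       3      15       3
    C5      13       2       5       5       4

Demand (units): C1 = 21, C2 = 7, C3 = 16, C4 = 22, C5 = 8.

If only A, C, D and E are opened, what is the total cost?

Total cost: 710

Each delivery zone is assigned to its cheapest site among the open ones.
{A, C, D, E}: C1→C 2·21=42, C2→D 2·7=14, C3→A 5·16=80, C4→C 3·22=66, C5→E 4·8=32. Service 234; fixed 476; total 710.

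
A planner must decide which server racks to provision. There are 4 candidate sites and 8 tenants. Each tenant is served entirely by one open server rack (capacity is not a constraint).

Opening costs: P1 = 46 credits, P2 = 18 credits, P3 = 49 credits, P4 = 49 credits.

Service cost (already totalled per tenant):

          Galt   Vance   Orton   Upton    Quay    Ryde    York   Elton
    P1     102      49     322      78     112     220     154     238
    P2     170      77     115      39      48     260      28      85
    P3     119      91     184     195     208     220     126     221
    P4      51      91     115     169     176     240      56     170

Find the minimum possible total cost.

Minimum total cost: 748

For any fixed open set, each tenant goes to its cheapest open site; total = fixed + service.
{P1, P2, P4}: Galt→P4 51, Vance→P1 49, Orton→P2 115, Upton→P2 39, Quay→P2 48, Ryde→P1 220, York→P2 28, Elton→P2 85. Service 635; fixed 113; total 748.
{P1, P2}: service 686 + fixed 64 = 750
{P2, P4}: service 683 + fixed 67 = 750
{P1, P2, P3, P4}: Galt→P4 51, Vance→P1 49, Orton→P2 115, Upton→P2 39, Quay→P2 48, Ryde→P1 220, York→P2 28, Elton→P2 85. Service 635; fixed 162; total 797.
No other subset beats 748.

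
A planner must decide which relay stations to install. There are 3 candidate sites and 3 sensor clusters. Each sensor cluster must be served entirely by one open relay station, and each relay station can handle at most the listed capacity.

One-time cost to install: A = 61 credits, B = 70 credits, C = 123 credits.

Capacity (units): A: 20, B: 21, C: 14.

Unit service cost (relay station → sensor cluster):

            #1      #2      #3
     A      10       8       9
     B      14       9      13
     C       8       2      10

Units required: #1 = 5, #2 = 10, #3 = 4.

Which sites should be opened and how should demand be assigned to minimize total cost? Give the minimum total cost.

Open {A}: #1→A 10·5=50, #2→A 8·10=80, #3→A 9·4=36.
Loads: A carries 19/20. Service 166; fixed 61; total 227.
Next best feasible plan costs 282.

Minimum total cost: 227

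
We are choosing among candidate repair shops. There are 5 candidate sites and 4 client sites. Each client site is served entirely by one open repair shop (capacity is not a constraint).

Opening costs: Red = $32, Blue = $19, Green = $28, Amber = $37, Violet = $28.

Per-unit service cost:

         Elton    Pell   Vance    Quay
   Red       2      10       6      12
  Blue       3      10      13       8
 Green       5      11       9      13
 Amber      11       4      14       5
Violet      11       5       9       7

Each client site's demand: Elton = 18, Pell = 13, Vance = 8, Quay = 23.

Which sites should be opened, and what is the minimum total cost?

Open Red and Amber; minimum total cost 320.

For any fixed open set, each client site goes to its cheapest open site; total = fixed + service.
{Red, Amber}: Elton→Red 2·18=36, Pell→Amber 4·13=52, Vance→Red 6·8=48, Quay→Amber 5·23=115. Service 251; fixed 69; total 320.
{Red, Blue, Amber}: Elton→Red 2·18=36, Pell→Amber 4·13=52, Vance→Red 6·8=48, Quay→Amber 5·23=115. Service 251; fixed 88; total 339.
{Red, Green, Amber}: service 251 + fixed 97 = 348
{Red, Blue, Green, Amber, Violet}: service 251 + fixed 144 = 395
No other subset beats 320.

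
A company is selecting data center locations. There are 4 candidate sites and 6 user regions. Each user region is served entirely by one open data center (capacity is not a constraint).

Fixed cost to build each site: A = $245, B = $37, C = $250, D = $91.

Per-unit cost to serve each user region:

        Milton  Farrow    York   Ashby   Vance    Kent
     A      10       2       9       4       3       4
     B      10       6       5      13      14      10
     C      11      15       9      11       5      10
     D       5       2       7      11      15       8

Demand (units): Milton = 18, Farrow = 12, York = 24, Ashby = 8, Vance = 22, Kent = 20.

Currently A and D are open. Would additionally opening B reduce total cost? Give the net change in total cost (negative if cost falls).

Current service cost with {A, D}: 460.
Adding B: each user region re-picks its cheapest; new service cost 412, saving 48.
Extra fixed cost: 37. Net change = 37 − 48 = -11.
(Totals: 796 → 785.)

Yes — net change −11 (cost falls by 11).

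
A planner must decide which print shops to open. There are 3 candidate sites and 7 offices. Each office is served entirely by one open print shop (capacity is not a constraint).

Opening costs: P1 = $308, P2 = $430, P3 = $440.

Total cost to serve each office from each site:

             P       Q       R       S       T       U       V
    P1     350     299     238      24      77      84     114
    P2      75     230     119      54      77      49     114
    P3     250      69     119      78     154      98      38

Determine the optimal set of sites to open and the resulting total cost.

Open P2 only; minimum total cost 1148.

For any fixed open set, each office goes to its cheapest open site; total = fixed + service.
{P2}: P→P2 75, Q→P2 230, R→P2 119, S→P2 54, T→P2 77, U→P2 49, V→P2 114. Service 718; fixed 430; total 1148.
{P3}: service 806 + fixed 440 = 1246
{P2, P3}: service 481 + fixed 870 = 1351
{P1, P2, P3}: P→P2 75, Q→P3 69, R→P2 119, S→P1 24, T→P1 77, U→P2 49, V→P3 38. Service 451; fixed 1178; total 1629.
(All 7 nonempty subsets were checked; P2 only is lowest.)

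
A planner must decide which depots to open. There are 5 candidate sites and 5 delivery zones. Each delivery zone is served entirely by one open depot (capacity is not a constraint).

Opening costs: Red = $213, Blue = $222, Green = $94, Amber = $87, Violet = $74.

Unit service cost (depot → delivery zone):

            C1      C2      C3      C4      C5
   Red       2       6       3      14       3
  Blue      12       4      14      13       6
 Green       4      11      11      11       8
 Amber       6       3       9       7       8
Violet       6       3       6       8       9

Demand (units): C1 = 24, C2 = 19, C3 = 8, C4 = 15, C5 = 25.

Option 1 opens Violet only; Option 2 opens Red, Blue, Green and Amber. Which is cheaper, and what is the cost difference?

Option 1 is cheaper by 257.

Option 1: {Violet}: C1→Violet 6·24=144, C2→Violet 3·19=57, C3→Violet 6·8=48, C4→Violet 8·15=120, C5→Violet 9·25=225. Service 594; fixed 74; total 668.
Option 2: {Red, Blue, Green, Amber}: C1→Red 2·24=48, C2→Amber 3·19=57, C3→Red 3·8=24, C4→Amber 7·15=105, C5→Red 3·25=75. Service 309; fixed 616; total 925.
Difference: |668 − 925| = 257.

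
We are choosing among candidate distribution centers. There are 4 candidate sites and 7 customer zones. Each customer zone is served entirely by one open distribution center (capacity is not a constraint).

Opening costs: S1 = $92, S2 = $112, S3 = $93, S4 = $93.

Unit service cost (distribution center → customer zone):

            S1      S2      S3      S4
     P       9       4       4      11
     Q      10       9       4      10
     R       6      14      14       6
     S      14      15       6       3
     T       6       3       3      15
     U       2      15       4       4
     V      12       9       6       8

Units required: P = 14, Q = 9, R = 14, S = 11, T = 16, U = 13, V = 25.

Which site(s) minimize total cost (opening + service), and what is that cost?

For any fixed open set, each customer zone goes to its cheapest open site; total = fixed + service.
{S3, S4}: P→S3 4·14=56, Q→S3 4·9=36, R→S4 6·14=84, S→S4 3·11=33, T→S3 3·16=48, U→S3 4·13=52, V→S3 6·25=150. Service 459; fixed 186; total 645.
{S1, S3}: service 466 + fixed 185 = 651
{S3}: service 604 + fixed 93 = 697
{S1, S2, S3, S4}: P→S2 4·14=56, Q→S3 4·9=36, R→S1 6·14=84, S→S4 3·11=33, T→S2 3·16=48, U→S1 2·13=26, V→S3 6·25=150. Service 433; fixed 390; total 823.
No other subset beats 645.

Open S3 and S4; minimum total cost 645.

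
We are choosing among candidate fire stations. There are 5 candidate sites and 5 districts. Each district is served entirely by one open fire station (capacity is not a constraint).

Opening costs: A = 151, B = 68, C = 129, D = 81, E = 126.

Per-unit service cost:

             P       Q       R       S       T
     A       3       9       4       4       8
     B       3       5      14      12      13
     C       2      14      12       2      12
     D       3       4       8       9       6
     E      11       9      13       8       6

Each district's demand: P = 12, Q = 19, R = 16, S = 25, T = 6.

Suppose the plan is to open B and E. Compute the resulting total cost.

Total cost: 769

Each district is assigned to its cheapest site among the open ones.
{B, E}: P→B 3·12=36, Q→B 5·19=95, R→E 13·16=208, S→E 8·25=200, T→E 6·6=36. Service 575; fixed 194; total 769.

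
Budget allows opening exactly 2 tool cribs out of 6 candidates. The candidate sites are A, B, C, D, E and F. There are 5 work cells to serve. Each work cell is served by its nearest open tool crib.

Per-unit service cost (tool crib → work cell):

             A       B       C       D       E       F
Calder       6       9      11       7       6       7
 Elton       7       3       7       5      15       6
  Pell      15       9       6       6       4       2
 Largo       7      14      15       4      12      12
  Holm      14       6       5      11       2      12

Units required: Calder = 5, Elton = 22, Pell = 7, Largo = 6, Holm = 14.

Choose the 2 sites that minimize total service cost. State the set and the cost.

With exactly 2 open, each work cell uses its cheapest among the chosen.
{D, E}: Calder→E 6·5=30, Elton→D 5·22=110, Pell→E 4·7=28, Largo→D 4·6=24, Holm→E 2·14=28. Service cost 220.
{B, E}: service cost 224
{B, D}: service cost 251
Among all 15 size-2 choices, {D, E} is lowest.

Choose D and E; total service cost 220.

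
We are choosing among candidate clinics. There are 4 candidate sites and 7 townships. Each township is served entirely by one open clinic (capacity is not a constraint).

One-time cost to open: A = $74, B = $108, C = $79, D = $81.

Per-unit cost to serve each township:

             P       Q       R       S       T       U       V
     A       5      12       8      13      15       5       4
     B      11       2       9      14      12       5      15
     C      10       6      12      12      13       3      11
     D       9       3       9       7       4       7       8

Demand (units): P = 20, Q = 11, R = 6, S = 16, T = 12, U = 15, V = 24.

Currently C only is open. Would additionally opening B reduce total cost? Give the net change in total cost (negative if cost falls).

Current service cost with {C}: 995.
Adding B: each township re-picks its cheapest; new service cost 921, saving 74.
Extra fixed cost: 108. Net change = 108 − 74 = 34.
(Totals: 1074 → 1108.)

No — net change +34 (cost rises by 34).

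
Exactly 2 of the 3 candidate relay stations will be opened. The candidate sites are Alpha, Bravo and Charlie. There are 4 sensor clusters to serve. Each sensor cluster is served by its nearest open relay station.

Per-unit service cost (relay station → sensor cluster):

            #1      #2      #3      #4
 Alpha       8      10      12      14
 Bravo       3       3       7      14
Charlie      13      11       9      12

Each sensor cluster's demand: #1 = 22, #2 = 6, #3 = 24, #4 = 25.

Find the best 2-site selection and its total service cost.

With exactly 2 open, each sensor cluster uses its cheapest among the chosen.
{Bravo, Charlie}: #1→Bravo 3·22=66, #2→Bravo 3·6=18, #3→Bravo 7·24=168, #4→Charlie 12·25=300. Service cost 552.
{Alpha, Bravo}: service cost 602
{Alpha, Charlie}: service cost 752
Among all 3 size-2 choices, {Bravo, Charlie} is lowest.

Choose Bravo and Charlie; total service cost 552.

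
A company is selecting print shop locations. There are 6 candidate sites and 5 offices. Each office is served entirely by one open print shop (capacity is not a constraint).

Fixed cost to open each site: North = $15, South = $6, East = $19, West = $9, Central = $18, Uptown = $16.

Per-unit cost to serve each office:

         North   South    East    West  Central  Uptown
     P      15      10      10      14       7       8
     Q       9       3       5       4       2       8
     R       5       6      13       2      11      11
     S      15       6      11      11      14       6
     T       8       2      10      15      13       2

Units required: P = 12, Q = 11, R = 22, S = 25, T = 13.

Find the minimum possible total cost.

Minimum total cost: 359

For any fixed open set, each office goes to its cheapest open site; total = fixed + service.
{South, West, Central}: P→Central 7·12=84, Q→Central 2·11=22, R→West 2·22=44, S→South 6·25=150, T→South 2·13=26. Service 326; fixed 33; total 359.
{West, Central, Uptown}: service 326 + fixed 43 = 369
{North, South, West, Central}: service 326 + fixed 48 = 374
{North, South, East, West, Central, Uptown}: service 326 + fixed 83 = 409
No other subset beats 359.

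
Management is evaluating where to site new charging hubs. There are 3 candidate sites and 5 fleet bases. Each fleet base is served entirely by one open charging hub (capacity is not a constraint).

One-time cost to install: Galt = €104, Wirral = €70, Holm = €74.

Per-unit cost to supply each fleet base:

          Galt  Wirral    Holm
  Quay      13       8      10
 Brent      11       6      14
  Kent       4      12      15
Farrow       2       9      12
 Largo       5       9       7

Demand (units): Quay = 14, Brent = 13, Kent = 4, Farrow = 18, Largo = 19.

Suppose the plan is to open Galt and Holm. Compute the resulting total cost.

Each fleet base is assigned to its cheapest site among the open ones.
{Galt, Holm}: Quay→Holm 10·14=140, Brent→Galt 11·13=143, Kent→Galt 4·4=16, Farrow→Galt 2·18=36, Largo→Galt 5·19=95. Service 430; fixed 178; total 608.

Total cost: 608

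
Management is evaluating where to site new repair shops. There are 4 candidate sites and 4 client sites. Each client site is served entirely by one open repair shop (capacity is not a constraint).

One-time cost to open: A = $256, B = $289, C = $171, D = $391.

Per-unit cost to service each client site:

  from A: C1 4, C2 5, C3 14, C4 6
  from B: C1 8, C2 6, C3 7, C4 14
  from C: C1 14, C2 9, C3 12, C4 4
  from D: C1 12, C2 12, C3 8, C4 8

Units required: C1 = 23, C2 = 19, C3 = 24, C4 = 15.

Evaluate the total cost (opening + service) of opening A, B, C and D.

Each client site is assigned to its cheapest site among the open ones.
{A, B, C, D}: C1→A 4·23=92, C2→A 5·19=95, C3→B 7·24=168, C4→C 4·15=60. Service 415; fixed 1107; total 1522.

Total cost: 1522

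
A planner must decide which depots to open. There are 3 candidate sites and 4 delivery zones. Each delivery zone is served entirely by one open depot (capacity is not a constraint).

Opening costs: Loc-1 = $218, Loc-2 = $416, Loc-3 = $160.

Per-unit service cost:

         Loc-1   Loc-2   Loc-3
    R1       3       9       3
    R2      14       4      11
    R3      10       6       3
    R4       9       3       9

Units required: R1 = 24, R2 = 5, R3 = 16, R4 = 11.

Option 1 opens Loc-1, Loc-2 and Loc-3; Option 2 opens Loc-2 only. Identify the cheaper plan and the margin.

Option 2 is cheaper by 186.

Option 1: {Loc-1, Loc-2, Loc-3}: R1→Loc-1 3·24=72, R2→Loc-2 4·5=20, R3→Loc-3 3·16=48, R4→Loc-2 3·11=33. Service 173; fixed 794; total 967.
Option 2: {Loc-2}: R1→Loc-2 9·24=216, R2→Loc-2 4·5=20, R3→Loc-2 6·16=96, R4→Loc-2 3·11=33. Service 365; fixed 416; total 781.
Difference: |967 − 781| = 186.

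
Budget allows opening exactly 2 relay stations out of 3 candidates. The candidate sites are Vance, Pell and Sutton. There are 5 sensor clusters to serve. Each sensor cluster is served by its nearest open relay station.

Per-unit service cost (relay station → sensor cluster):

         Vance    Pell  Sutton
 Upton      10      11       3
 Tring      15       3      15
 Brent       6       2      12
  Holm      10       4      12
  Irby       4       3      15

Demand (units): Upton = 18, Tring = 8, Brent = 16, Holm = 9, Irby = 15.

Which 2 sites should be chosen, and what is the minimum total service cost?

Choose Pell and Sutton; total service cost 191.

With exactly 2 open, each sensor cluster uses its cheapest among the chosen.
{Pell, Sutton}: Upton→Sutton 3·18=54, Tring→Pell 3·8=24, Brent→Pell 2·16=32, Holm→Pell 4·9=36, Irby→Pell 3·15=45. Service cost 191.
{Vance, Pell}: service cost 317
{Vance, Sutton}: service cost 420
Among all 3 size-2 choices, {Pell, Sutton} is lowest.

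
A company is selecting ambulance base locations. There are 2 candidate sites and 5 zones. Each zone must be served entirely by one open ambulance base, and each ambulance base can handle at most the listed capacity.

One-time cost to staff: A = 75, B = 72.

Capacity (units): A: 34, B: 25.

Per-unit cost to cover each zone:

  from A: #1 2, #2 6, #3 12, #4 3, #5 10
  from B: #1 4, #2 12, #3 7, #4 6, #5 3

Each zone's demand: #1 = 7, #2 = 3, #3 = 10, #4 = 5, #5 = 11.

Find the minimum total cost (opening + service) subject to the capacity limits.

Minimum total cost: 297

Open {A, B}: #1→A 2·7=14, #2→A 6·3=18, #3→B 7·10=70, #4→A 3·5=15, #5→B 3·11=33.
Loads: A carries 15/34, B carries 21/25. Service 150; fixed 147; total 297.
Next best feasible plan costs 315.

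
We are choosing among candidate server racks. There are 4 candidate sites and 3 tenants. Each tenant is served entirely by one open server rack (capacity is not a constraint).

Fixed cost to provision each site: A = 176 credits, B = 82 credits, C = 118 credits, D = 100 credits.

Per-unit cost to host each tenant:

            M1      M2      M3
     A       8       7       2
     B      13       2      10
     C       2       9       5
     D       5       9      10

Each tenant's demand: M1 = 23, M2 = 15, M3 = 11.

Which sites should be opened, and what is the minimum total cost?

For any fixed open set, each tenant goes to its cheapest open site; total = fixed + service.
{B, C}: M1→C 2·23=46, M2→B 2·15=30, M3→C 5·11=55. Service 131; fixed 200; total 331.
{C}: service 236 + fixed 118 = 354
{B, C, D}: service 131 + fixed 300 = 431
{A, B, C, D}: M1→C 2·23=46, M2→B 2·15=30, M3→A 2·11=22. Service 98; fixed 476; total 574.
No other subset beats 331.

Open B and C; minimum total cost 331.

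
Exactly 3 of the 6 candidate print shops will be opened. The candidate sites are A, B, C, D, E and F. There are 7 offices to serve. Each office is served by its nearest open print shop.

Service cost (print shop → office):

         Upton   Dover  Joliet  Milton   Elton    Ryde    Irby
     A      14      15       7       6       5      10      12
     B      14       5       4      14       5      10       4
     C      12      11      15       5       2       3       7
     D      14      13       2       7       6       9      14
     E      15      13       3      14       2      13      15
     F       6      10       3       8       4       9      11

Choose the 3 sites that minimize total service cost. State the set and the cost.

Choose B, C and F; total service cost 28.

With exactly 3 open, each office uses its cheapest among the chosen.
{B, C, F}: Upton→F 6, Dover→B 5, Joliet→F 3, Milton→C 5, Elton→C 2, Ryde→C 3, Irby→B 4. Service cost 28.
{B, C, D}: service cost 33
{B, C, E}: service cost 34
Among all 20 size-3 choices, {B, C, F} is lowest.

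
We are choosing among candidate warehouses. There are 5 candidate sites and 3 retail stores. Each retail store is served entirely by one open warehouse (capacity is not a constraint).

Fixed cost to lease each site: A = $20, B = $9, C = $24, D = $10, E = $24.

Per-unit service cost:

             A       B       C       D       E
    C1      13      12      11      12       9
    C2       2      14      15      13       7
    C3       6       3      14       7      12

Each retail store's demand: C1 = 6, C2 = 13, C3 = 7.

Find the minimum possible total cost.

For any fixed open set, each retail store goes to its cheapest open site; total = fixed + service.
{A, B}: C1→B 12·6=72, C2→A 2·13=26, C3→B 3·7=21. Service 119; fixed 29; total 148.
{A, B, E}: service 101 + fixed 53 = 154
{A, B, D}: service 119 + fixed 39 = 158
{A, B, C, D, E}: service 101 + fixed 87 = 188
No other subset beats 148.

Minimum total cost: 148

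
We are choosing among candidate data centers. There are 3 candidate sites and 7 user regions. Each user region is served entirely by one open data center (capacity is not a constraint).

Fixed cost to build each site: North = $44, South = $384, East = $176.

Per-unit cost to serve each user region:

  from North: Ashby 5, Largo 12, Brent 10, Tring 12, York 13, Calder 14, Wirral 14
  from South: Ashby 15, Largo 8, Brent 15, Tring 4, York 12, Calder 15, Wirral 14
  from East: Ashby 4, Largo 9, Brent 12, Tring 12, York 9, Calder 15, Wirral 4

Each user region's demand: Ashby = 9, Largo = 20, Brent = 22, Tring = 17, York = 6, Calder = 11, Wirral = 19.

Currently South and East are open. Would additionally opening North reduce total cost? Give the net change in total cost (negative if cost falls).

Yes — net change −11 (cost falls by 11).

Current service cost with {South, East}: 823.
Adding North: each user region re-picks its cheapest; new service cost 768, saving 55.
Extra fixed cost: 44. Net change = 44 − 55 = -11.
(Totals: 1383 → 1372.)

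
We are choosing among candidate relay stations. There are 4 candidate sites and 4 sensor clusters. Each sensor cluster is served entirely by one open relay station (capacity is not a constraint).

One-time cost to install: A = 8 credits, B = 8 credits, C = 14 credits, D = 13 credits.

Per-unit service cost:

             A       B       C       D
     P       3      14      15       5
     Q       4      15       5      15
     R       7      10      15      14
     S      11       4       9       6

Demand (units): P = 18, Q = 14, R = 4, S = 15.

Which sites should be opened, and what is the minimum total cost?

Open A and B; minimum total cost 214.

For any fixed open set, each sensor cluster goes to its cheapest open site; total = fixed + service.
{A, B}: P→A 3·18=54, Q→A 4·14=56, R→A 7·4=28, S→B 4·15=60. Service 198; fixed 16; total 214.
{A, B, D}: service 198 + fixed 29 = 227
{A, B, C}: service 198 + fixed 30 = 228
{A, B, C, D}: service 198 + fixed 43 = 241
No other subset beats 214.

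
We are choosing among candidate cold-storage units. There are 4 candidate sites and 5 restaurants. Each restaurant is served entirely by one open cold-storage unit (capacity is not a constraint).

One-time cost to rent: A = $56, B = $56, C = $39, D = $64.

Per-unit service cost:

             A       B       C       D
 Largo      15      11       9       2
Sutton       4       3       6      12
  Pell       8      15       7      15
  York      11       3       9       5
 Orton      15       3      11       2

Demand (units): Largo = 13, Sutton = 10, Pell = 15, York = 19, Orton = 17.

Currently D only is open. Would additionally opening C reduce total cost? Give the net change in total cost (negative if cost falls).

Yes — net change −141 (cost falls by 141).

Current service cost with {D}: 500.
Adding C: each restaurant re-picks its cheapest; new service cost 320, saving 180.
Extra fixed cost: 39. Net change = 39 − 180 = -141.
(Totals: 564 → 423.)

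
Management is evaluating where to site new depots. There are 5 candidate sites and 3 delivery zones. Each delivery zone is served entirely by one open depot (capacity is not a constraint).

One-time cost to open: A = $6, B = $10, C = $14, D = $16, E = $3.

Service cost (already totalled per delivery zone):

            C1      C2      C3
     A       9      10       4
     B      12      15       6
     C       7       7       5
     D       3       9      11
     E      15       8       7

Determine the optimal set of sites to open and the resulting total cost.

Open A only; minimum total cost 29.

For any fixed open set, each delivery zone goes to its cheapest open site; total = fixed + service.
{A}: C1→A 9, C2→A 10, C3→A 4. Service 23; fixed 6; total 29.
{A, E}: C1→A 9, C2→E 8, C3→A 4. Service 21; fixed 9; total 30.
{C}: C1→C 7, C2→C 7, C3→C 5. Service 19; fixed 14; total 33.
{A, B, C, D, E}: service 14 + fixed 49 = 63
No other subset beats 29.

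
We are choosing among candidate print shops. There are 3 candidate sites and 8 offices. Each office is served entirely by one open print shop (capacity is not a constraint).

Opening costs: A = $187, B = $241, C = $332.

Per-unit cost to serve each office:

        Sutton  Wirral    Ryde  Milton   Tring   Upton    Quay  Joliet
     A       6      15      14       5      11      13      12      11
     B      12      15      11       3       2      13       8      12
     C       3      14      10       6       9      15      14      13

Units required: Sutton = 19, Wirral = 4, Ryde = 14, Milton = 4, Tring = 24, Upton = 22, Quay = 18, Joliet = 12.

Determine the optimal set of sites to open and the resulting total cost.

For any fixed open set, each office goes to its cheapest open site; total = fixed + service.
{B}: Sutton→B 12·19=228, Wirral→B 15·4=60, Ryde→B 11·14=154, Milton→B 3·4=12, Tring→B 2·24=48, Upton→B 13·22=286, Quay→B 8·18=144, Joliet→B 12·12=144. Service 1076; fixed 241; total 1317.
{A, B}: Sutton→A 6·19=114, Wirral→A 15·4=60, Ryde→B 11·14=154, Milton→B 3·4=12, Tring→B 2·24=48, Upton→A 13·22=286, Quay→B 8·18=144, Joliet→A 11·12=132. Service 950; fixed 428; total 1378.
{B, C}: service 887 + fixed 573 = 1460
{A, B, C}: Sutton→C 3·19=57, Wirral→C 14·4=56, Ryde→C 10·14=140, Milton→B 3·4=12, Tring→B 2·24=48, Upton→A 13·22=286, Quay→B 8·18=144, Joliet→A 11·12=132. Service 875; fixed 760; total 1635.
(All 7 nonempty subsets were checked; B only is lowest.)

Open B only; minimum total cost 1317.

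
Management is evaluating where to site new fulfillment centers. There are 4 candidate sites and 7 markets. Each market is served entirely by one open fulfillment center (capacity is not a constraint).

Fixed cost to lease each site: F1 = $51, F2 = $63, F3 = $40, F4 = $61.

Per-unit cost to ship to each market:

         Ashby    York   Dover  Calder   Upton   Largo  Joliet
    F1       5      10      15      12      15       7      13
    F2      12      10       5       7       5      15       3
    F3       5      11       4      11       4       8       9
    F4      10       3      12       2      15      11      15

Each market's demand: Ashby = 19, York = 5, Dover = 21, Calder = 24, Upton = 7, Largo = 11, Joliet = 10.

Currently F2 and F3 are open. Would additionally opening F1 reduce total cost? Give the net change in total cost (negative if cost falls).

Current service cost with {F2, F3}: 543.
Adding F1: each market re-picks its cheapest; new service cost 532, saving 11.
Extra fixed cost: 51. Net change = 51 − 11 = 40.
(Totals: 646 → 686.)

No — net change +40 (cost rises by 40).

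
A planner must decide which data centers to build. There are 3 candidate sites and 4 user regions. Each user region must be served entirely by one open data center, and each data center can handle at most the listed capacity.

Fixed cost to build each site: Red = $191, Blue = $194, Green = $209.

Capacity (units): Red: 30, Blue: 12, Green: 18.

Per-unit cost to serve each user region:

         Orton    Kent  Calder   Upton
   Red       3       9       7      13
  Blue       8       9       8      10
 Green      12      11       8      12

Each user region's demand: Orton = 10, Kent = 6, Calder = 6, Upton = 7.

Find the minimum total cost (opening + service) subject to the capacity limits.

Minimum total cost: 408

Open {Red}: Orton→Red 3·10=30, Kent→Red 9·6=54, Calder→Red 7·6=42, Upton→Red 13·7=91.
Loads: Red carries 29/30. Service 217; fixed 191; total 408.
Next best feasible plan costs 581.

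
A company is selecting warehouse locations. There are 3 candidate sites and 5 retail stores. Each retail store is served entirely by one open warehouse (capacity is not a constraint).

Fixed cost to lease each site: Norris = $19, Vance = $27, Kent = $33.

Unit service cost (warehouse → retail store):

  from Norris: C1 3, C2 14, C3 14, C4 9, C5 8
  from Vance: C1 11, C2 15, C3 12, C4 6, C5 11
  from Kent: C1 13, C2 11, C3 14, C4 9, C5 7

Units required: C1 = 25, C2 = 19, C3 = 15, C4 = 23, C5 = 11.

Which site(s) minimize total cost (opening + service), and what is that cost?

Open Norris, Vance and Kent; minimum total cost 758.

For any fixed open set, each retail store goes to its cheapest open site; total = fixed + service.
{Norris, Vance, Kent}: C1→Norris 3·25=75, C2→Kent 11·19=209, C3→Vance 12·15=180, C4→Vance 6·23=138, C5→Kent 7·11=77. Service 679; fixed 79; total 758.
{Norris, Vance}: service 747 + fixed 46 = 793
{Norris, Kent}: service 778 + fixed 52 = 830
{Norris}: C1→Norris 3·25=75, C2→Norris 14·19=266, C3→Norris 14·15=210, C4→Norris 9·23=207, C5→Norris 8·11=88. Service 846; fixed 19; total 865.
No other subset beats 758.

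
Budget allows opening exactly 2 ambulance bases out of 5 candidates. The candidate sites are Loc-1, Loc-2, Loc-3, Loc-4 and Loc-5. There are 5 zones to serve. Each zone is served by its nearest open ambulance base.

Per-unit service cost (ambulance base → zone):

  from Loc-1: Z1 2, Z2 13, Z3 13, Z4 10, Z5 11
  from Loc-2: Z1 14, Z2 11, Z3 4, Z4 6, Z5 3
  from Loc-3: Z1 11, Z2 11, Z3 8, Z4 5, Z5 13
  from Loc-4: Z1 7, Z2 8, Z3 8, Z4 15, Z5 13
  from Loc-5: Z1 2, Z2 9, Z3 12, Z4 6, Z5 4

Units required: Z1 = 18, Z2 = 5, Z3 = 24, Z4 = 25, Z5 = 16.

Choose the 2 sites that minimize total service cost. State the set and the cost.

With exactly 2 open, each zone uses its cheapest among the chosen.
{Loc-2, Loc-5}: Z1→Loc-5 2·18=36, Z2→Loc-5 9·5=45, Z3→Loc-2 4·24=96, Z4→Loc-2 6·25=150, Z5→Loc-2 3·16=48. Service cost 375.
{Loc-1, Loc-2}: service cost 385
{Loc-2, Loc-4}: service cost 460
Among all 10 size-2 choices, {Loc-2, Loc-5} is lowest.

Choose Loc-2 and Loc-5; total service cost 375.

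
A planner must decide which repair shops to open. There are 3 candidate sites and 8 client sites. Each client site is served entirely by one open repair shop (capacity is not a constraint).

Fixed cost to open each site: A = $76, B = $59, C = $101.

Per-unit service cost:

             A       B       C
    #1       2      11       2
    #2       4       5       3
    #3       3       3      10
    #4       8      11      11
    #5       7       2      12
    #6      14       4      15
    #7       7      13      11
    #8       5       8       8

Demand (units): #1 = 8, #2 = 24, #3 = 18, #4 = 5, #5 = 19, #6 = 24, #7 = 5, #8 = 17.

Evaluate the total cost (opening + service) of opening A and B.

Each client site is assigned to its cheapest site among the open ones.
{A, B}: #1→A 2·8=16, #2→A 4·24=96, #3→A 3·18=54, #4→A 8·5=40, #5→B 2·19=38, #6→B 4·24=96, #7→A 7·5=35, #8→A 5·17=85. Service 460; fixed 135; total 595.

Total cost: 595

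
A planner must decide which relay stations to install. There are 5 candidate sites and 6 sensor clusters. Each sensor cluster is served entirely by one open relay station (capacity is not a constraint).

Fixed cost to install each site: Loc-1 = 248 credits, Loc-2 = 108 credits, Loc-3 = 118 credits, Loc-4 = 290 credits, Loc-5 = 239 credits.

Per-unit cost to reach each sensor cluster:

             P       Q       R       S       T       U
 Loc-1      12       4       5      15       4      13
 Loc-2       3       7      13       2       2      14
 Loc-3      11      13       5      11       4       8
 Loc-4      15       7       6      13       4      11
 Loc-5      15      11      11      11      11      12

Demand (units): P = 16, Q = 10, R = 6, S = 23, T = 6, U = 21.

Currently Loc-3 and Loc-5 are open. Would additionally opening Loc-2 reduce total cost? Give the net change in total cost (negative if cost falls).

Current service cost with {Loc-3, Loc-5}: 761.
Adding Loc-2: each sensor cluster re-picks its cheapest; new service cost 374, saving 387.
Extra fixed cost: 108. Net change = 108 − 387 = -279.
(Totals: 1118 → 839.)

Yes — net change −279 (cost falls by 279).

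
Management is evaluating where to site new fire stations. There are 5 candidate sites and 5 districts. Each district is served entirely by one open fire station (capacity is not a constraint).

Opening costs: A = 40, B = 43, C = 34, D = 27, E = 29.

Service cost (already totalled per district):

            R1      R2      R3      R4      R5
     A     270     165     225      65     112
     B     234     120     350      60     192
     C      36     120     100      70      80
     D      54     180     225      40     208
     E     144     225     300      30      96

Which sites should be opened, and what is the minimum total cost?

Open C and E; minimum total cost 429.

For any fixed open set, each district goes to its cheapest open site; total = fixed + service.
{C, E}: R1→C 36, R2→C 120, R3→C 100, R4→E 30, R5→C 80. Service 366; fixed 63; total 429.
{C, D}: service 376 + fixed 61 = 437
{C}: service 406 + fixed 34 = 440
{A, B, C, D, E}: service 366 + fixed 173 = 539
No other subset beats 429.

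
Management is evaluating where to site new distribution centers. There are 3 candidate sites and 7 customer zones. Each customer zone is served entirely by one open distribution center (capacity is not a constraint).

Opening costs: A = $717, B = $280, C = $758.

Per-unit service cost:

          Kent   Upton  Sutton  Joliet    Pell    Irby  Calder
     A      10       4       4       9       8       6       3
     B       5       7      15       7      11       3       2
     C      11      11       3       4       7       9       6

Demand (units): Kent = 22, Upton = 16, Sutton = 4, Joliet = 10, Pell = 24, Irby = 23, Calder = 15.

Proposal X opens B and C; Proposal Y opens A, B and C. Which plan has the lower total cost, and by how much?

Proposal X: {B, C}: Kent→B 5·22=110, Upton→B 7·16=112, Sutton→C 3·4=12, Joliet→C 4·10=40, Pell→C 7·24=168, Irby→B 3·23=69, Calder→B 2·15=30. Service 541; fixed 1038; total 1579.
Proposal Y: {A, B, C}: Kent→B 5·22=110, Upton→A 4·16=64, Sutton→C 3·4=12, Joliet→C 4·10=40, Pell→C 7·24=168, Irby→B 3·23=69, Calder→B 2·15=30. Service 493; fixed 1755; total 2248.
Difference: |1579 − 2248| = 669.

Proposal X is cheaper by 669.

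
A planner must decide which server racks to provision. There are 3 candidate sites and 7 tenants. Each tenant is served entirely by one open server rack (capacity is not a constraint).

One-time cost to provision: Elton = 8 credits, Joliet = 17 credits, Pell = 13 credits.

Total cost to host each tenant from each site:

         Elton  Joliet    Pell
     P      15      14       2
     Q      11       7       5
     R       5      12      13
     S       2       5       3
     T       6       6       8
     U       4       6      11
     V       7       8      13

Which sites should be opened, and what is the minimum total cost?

For any fixed open set, each tenant goes to its cheapest open site; total = fixed + service.
{Elton, Pell}: P→Pell 2, Q→Pell 5, R→Elton 5, S→Elton 2, T→Elton 6, U→Elton 4, V→Elton 7. Service 31; fixed 21; total 52.
{Elton}: P→Elton 15, Q→Elton 11, R→Elton 5, S→Elton 2, T→Elton 6, U→Elton 4, V→Elton 7. Service 50; fixed 8; total 58.
{Pell}: P→Pell 2, Q→Pell 5, R→Pell 13, S→Pell 3, T→Pell 8, U→Pell 11, V→Pell 13. Service 55; fixed 13; total 68.
{Elton, Joliet, Pell}: service 31 + fixed 38 = 69
(All 7 nonempty subsets were checked; Elton and Pell is lowest.)

Open Elton and Pell; minimum total cost 52.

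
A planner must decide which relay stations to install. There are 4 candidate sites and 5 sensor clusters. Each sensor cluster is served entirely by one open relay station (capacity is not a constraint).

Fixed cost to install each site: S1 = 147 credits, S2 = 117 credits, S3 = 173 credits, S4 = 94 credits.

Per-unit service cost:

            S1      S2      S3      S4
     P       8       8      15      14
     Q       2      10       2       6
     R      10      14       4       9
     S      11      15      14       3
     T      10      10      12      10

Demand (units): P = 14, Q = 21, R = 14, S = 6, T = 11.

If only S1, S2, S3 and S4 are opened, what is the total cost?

Each sensor cluster is assigned to its cheapest site among the open ones.
{S1, S2, S3, S4}: P→S1 8·14=112, Q→S1 2·21=42, R→S3 4·14=56, S→S4 3·6=18, T→S1 10·11=110. Service 338; fixed 531; total 869.

Total cost: 869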